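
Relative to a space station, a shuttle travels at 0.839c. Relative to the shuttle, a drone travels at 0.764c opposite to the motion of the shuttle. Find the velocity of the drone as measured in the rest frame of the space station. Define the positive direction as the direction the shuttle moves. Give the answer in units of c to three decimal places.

With v = 0.839 and u' = -0.764 (in units of c),
u = (u' + v)/(1 + u'v/c²):
u = (-0.764 + 0.839) / (1 + (-0.764)·0.839) = 0.0750/0.3590 = 0.2089

+0.209c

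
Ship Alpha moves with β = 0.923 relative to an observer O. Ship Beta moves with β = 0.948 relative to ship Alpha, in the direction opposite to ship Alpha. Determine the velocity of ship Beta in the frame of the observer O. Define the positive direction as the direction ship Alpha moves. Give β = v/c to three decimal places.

With v = 0.923 and u' = -0.948 (in units of c),
u = (u' + v)/(1 + u'v/c²):
u = (-0.948 + 0.923) / (1 + (-0.948)·0.923) = -0.0250/0.1250 = -0.2000

β = -0.200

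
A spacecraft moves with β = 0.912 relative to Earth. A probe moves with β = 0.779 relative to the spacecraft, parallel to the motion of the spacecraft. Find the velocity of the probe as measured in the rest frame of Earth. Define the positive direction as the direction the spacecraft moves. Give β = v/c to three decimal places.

With v = 0.912 and u' = 0.779 (in units of c),
u = (u' + v)/(1 + u'v/c²):
u = (0.779 + 0.912) / (1 + 0.779·0.912) = 1.6910/1.7104 = 0.9886
(Galilean addition would give +1.691c, exceeding c.)

β = 0.989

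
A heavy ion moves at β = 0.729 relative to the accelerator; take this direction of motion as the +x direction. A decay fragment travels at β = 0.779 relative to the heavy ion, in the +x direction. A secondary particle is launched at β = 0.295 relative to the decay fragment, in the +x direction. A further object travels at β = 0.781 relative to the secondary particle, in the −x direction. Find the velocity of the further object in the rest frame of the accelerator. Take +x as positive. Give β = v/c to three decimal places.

β = +0.841

Apply u = (u' + v)/(1 + u'v/c²) successively, working outward toward the accelerator.
Start: velocity of the heavy ion relative to the accelerator = 0.7290c.
Compose with the decay fragment (u' = 0.779 in the heavy ion frame): u_1 = (0.779 + 0.729) / (1 + 0.779·0.729) = 1.5080/1.5679 = 0.9618.
Compose with the secondary particle (u' = 0.295 in the decay fragment frame): u_2 = (0.295 + 0.962) / (1 + 0.295·0.962) = 1.2568/1.2837 = 0.9790.
Compose with the further object (u' = -0.781 in the secondary particle frame): u_3 = (-0.781 + 0.979) / (1 + (-0.781)·0.979) = 0.1980/0.2354 = 0.8413.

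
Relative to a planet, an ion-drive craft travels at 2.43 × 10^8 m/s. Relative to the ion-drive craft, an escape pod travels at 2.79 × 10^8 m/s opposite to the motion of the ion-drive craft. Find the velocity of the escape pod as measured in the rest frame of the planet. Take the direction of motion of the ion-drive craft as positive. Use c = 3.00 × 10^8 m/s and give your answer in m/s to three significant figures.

In units of c (dividing by 3.00 × 10^8 m/s): v = 0.810, u' = -0.930.
u = (u' + v)/(1 + u'v/c²):
u = (-0.930 + 0.810) / (1 + (-0.930)·0.810) = -0.1200/0.2467 = -0.4864
Converting back: u = -0.4864 × 3.00 × 10^8 m/s.

-1.46 × 10^8 m/s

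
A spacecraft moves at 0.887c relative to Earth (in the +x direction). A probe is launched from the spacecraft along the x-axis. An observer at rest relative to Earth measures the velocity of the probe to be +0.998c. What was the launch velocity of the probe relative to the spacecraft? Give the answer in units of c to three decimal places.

Invert the composition law: u' = (u − v)/(1 − uv/c²).
u' = (0.998 − 0.887) / (1 − (0.998)(0.887)) = 0.1110/0.1148 = 0.9671.

+0.967c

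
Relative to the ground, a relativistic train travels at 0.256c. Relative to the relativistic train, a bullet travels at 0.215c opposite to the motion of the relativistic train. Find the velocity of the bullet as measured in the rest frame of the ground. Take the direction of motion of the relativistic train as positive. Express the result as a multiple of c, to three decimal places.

With v = 0.256 and u' = -0.215 (in units of c),
u = (u' + v)/(1 + u'v/c²):
u = (-0.215 + 0.256) / (1 + (-0.215)·0.256) = 0.0410/0.9450 = 0.0434

+0.043c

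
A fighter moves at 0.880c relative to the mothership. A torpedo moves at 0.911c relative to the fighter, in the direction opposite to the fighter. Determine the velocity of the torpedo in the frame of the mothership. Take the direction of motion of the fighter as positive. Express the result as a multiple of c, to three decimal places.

-0.156c

With v = 0.880 and u' = -0.911 (in units of c),
u = (u' + v)/(1 + u'v/c²):
u = (-0.911 + 0.880) / (1 + (-0.911)·0.880) = -0.0310/0.1983 = -0.1563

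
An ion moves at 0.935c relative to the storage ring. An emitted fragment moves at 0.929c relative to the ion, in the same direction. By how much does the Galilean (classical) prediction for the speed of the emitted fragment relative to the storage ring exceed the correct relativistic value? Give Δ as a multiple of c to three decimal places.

Δ = 0.866c

Galilean: u_cl = 0.929 + 0.935 = 1.8640.
Relativistic: u_rel = (0.929 + 0.935) / (1 + 0.929·0.935) = 1.8640/1.8686 = 0.9975.
Δ = 1.8640 − 0.9975 = 0.8665.
(The classical prediction exceeds c; the relativistic result does not.)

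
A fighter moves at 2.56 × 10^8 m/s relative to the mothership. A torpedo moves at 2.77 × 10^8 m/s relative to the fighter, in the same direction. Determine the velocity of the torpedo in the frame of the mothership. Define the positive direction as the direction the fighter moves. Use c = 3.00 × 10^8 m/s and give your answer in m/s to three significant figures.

In units of c (dividing by 3.00 × 10^8 m/s): v = 0.853, u' = 0.923.
u = (u' + v)/(1 + u'v/c²):
u = (0.923 + 0.853) / (1 + 0.923·0.853) = 1.7767/1.7879 = 0.9937
Converting back: u = 0.9937 × 3.00 × 10^8 m/s.

2.98 × 10^8 m/s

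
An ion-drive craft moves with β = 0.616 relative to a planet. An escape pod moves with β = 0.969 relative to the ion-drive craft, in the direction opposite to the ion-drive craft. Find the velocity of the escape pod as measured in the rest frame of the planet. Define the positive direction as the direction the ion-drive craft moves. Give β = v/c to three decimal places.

With v = 0.616 and u' = -0.969 (in units of c),
u = (u' + v)/(1 + u'v/c²):
u = (-0.969 + 0.616) / (1 + (-0.969)·0.616) = -0.3530/0.4031 = -0.8757

β = -0.876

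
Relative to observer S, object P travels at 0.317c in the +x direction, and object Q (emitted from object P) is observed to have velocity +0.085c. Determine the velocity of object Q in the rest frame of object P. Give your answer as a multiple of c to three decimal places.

Invert the composition law: u' = (u − v)/(1 − uv/c²).
u' = (0.085 − 0.317) / (1 − (0.085)(0.317)) = -0.2320/0.9731 = -0.2384.

-0.238c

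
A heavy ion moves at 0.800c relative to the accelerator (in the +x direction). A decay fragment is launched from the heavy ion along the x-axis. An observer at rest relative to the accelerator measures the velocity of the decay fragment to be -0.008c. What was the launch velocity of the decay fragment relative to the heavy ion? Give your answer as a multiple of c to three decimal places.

-0.803c

Invert the composition law: u' = (u − v)/(1 − uv/c²).
u' = (-0.008 − 0.800) / (1 − (-0.008)(0.800)) = -0.8080/1.0064 = -0.8029.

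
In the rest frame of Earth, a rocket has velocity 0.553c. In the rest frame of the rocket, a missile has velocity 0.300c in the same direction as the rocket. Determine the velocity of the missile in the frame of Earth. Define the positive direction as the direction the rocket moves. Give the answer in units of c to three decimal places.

With v = 0.553 and u' = 0.300 (in units of c),
u = (u' + v)/(1 + u'v/c²):
u = (0.300 + 0.553) / (1 + 0.300·0.553) = 0.8530/1.1659 = 0.7316

0.732c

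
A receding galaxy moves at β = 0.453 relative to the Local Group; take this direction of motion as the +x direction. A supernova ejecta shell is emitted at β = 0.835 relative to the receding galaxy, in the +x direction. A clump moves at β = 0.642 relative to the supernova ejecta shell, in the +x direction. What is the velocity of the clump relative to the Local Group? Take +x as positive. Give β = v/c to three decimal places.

β = 0.985

Apply u = (u' + v)/(1 + u'v/c²) successively, working outward toward the Local Group.
Start: velocity of the receding galaxy relative to the Local Group = 0.4530c.
Compose with the supernova ejecta shell (u' = 0.835 in the receding galaxy frame): u_1 = (0.835 + 0.453) / (1 + 0.835·0.453) = 1.2880/1.3783 = 0.9345.
Compose with the clump (u' = 0.642 in the supernova ejecta shell frame): u_2 = (0.642 + 0.935) / (1 + 0.642·0.935) = 1.5765/1.6000 = 0.9853.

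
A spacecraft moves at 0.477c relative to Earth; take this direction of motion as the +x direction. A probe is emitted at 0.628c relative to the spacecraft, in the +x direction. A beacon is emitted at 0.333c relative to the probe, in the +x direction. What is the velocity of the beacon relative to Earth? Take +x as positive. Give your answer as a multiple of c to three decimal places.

Apply u = (u' + v)/(1 + u'v/c²) successively, working outward toward Earth.
Start: velocity of the spacecraft relative to Earth = 0.4770c.
Compose with the probe (u' = 0.628 in the spacecraft frame): u_1 = (0.628 + 0.477) / (1 + 0.628·0.477) = 1.1050/1.2996 = 0.8503.
Compose with the beacon (u' = 0.333 in the probe frame): u_2 = (0.333 + 0.850) / (1 + 0.333·0.850) = 1.1833/1.2831 = 0.9222.

0.922c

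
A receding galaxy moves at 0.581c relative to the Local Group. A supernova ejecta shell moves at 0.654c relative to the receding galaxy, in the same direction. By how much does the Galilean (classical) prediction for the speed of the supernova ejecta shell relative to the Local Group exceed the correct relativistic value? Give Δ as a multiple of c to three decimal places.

Galilean: u_cl = 0.654 + 0.581 = 1.2350.
Relativistic: u_rel = (0.654 + 0.581) / (1 + 0.654·0.581) = 1.2350/1.3800 = 0.8949.
Δ = 1.2350 − 0.8949 = 0.3401.
(The classical prediction exceeds c; the relativistic result does not.)

Δ = 0.340c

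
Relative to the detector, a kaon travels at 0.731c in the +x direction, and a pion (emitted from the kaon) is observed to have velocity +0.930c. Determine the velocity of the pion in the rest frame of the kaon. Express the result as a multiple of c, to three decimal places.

+0.622c

Invert the composition law: u' = (u − v)/(1 − uv/c²).
u' = (0.930 − 0.731) / (1 − (0.930)(0.731)) = 0.1990/0.3202 = 0.6215.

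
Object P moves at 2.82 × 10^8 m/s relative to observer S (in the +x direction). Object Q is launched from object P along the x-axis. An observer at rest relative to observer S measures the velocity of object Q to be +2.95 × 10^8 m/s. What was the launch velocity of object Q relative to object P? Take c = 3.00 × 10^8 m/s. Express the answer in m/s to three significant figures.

v = 0.940c, u = 0.983c.
Invert the composition law: u' = (u − v)/(1 − uv/c²).
u' = (0.983 − 0.940) / (1 − (0.983)(0.940)) = 0.0433/0.0757 = 0.5727.
u' = 0.5727 × 3.00 × 10^8 m/s.

+1.72 × 10^8 m/s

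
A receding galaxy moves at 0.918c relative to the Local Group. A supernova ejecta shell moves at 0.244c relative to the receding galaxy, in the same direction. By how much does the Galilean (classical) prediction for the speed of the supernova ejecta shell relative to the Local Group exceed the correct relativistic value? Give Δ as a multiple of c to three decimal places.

Δ = 0.213c

Galilean: u_cl = 0.244 + 0.918 = 1.1620.
Relativistic: u_rel = (0.244 + 0.918) / (1 + 0.244·0.918) = 1.1620/1.2240 = 0.9494.
Δ = 1.1620 − 0.9494 = 0.2126.
(The classical prediction exceeds c; the relativistic result does not.)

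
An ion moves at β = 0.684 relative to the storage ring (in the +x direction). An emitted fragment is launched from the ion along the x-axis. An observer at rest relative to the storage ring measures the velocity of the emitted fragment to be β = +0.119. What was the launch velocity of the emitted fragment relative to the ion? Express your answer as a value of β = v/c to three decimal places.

β = -0.615

Invert the composition law: u' = (u − v)/(1 − uv/c²).
u' = (0.119 − 0.684) / (1 − (0.119)(0.684)) = -0.5650/0.9186 = -0.6151.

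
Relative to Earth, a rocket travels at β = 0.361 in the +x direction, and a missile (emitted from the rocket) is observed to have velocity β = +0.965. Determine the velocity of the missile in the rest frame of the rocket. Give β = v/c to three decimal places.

Invert the composition law: u' = (u − v)/(1 − uv/c²).
u' = (0.965 − 0.361) / (1 − (0.965)(0.361)) = 0.6040/0.6516 = 0.9269.

β = +0.927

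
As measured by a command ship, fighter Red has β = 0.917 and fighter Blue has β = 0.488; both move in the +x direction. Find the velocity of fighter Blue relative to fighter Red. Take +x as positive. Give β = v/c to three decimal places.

β_A = 0.917, β_B = 0.488.
Transform to A's frame with the inverse velocity-addition law: u' = (u − v)/(1 − uv/c²), taking u = β_B and v = β_A.
u' = (0.488 − 0.917) / (1 − (0.917)(0.488)) = -0.4290/0.5525 = -0.7765.

β = -0.776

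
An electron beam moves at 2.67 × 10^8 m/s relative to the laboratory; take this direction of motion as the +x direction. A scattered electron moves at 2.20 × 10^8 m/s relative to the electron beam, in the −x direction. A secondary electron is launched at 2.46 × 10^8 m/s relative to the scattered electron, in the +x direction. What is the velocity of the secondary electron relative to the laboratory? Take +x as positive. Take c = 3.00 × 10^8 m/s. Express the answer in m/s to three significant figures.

Apply u = (u' + v)/(1 + u'v/c²) successively, working outward toward the laboratory.
(Dividing each given speed by c = 3.00 × 10^8 m/s to work in units of c.)
Start: velocity of the electron beam relative to the laboratory = 0.8900c.
Compose with the scattered electron (u' = -0.733 in the electron beam frame): u_1 = (-0.733 + 0.890) / (1 + (-0.733)·0.890) = 0.1567/0.3473 = 0.4511.
Compose with the secondary electron (u' = 0.820 in the scattered electron frame): u_2 = (0.820 + 0.451) / (1 + 0.820·0.451) = 1.2711/1.3699 = 0.9279.
So u = 0.9279 × 3.00 × 10^8 m/s.

+2.78 × 10^8 m/s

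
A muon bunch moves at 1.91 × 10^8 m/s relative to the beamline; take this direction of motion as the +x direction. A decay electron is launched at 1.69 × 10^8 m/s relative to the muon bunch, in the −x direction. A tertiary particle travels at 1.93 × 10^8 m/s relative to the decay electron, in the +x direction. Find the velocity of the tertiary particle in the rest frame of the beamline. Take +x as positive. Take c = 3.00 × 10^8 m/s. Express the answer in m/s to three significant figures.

Apply u = (u' + v)/(1 + u'v/c²) successively, working outward toward the beamline.
(Dividing each given speed by c = 3.00 × 10^8 m/s to work in units of c.)
Start: velocity of the muon bunch relative to the beamline = 0.6367c.
Compose with the decay electron (u' = -0.563 in the muon bunch frame): u_1 = (-0.563 + 0.637) / (1 + (-0.563)·0.637) = 0.0733/0.6413 = 0.1143.
Compose with the tertiary particle (u' = 0.643 in the decay electron frame): u_2 = (0.643 + 0.114) / (1 + 0.643·0.114) = 0.7577/1.0736 = 0.7058.
So u = 0.7058 × 3.00 × 10^8 m/s.

+2.12 × 10^8 m/s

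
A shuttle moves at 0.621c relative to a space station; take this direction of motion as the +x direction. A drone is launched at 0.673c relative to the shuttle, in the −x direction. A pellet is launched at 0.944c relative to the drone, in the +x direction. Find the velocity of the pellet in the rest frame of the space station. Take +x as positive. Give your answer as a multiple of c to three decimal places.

+0.933c

Apply u = (u' + v)/(1 + u'v/c²) successively, working outward toward the space station.
Start: velocity of the shuttle relative to the space station = 0.6210c.
Compose with the drone (u' = -0.673 in the shuttle frame): u_1 = (-0.673 + 0.621) / (1 + (-0.673)·0.621) = -0.0520/0.5821 = -0.0893.
Compose with the pellet (u' = 0.944 in the drone frame): u_2 = (0.944 + (-0.089)) / (1 + 0.944·(-0.089)) = 0.8547/0.9157 = 0.9334.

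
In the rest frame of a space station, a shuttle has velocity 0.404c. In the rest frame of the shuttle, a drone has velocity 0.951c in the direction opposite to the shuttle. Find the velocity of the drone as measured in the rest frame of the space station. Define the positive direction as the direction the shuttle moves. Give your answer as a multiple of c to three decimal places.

With v = 0.404 and u' = -0.951 (in units of c),
u = (u' + v)/(1 + u'v/c²):
u = (-0.951 + 0.404) / (1 + (-0.951)·0.404) = -0.5470/0.6158 = -0.8883
(Galilean addition would give -0.547c.)

-0.888c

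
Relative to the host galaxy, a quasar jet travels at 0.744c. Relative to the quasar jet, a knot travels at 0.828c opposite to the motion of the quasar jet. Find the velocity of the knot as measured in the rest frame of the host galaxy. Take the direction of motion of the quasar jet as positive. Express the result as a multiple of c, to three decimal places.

With v = 0.744 and u' = -0.828 (in units of c),
u = (u' + v)/(1 + u'v/c²):
u = (-0.828 + 0.744) / (1 + (-0.828)·0.744) = -0.0840/0.3840 = -0.2188

-0.219c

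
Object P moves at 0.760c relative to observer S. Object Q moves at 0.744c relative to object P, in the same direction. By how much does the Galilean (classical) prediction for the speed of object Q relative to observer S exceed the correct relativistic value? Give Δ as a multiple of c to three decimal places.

Galilean: u_cl = 0.744 + 0.760 = 1.5040.
Relativistic: u_rel = (0.744 + 0.760) / (1 + 0.744·0.760) = 1.5040/1.5654 = 0.9608.
Δ = 1.5040 − 0.9608 = 0.5432.
(The classical prediction exceeds c; the relativistic result does not.)

Δ = 0.543c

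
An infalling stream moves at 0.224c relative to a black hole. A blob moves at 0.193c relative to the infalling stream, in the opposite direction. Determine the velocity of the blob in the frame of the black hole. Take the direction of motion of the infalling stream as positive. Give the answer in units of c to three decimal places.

+0.032c

With v = 0.224 and u' = -0.193 (in units of c),
u = (u' + v)/(1 + u'v/c²):
u = (-0.193 + 0.224) / (1 + (-0.193)·0.224) = 0.0310/0.9568 = 0.0324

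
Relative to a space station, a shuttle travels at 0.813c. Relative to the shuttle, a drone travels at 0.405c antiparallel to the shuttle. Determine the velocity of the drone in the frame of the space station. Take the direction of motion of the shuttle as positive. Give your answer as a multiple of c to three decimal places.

+0.608c

With v = 0.813 and u' = -0.405 (in units of c),
u = (u' + v)/(1 + u'v/c²):
u = (-0.405 + 0.813) / (1 + (-0.405)·0.813) = 0.4080/0.6707 = 0.6083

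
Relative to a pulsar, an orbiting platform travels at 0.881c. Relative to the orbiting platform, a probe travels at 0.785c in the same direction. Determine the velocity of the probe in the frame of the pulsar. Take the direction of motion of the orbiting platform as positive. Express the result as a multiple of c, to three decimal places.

0.985c

With v = 0.881 and u' = 0.785 (in units of c),
u = (u' + v)/(1 + u'v/c²):
u = (0.785 + 0.881) / (1 + 0.785·0.881) = 1.6660/1.6916 = 0.9849
(Galilean addition would give +1.666c, exceeding c.)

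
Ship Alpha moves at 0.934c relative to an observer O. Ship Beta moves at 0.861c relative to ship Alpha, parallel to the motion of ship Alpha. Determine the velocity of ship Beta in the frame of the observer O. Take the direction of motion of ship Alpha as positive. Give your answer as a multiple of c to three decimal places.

With v = 0.934 and u' = 0.861 (in units of c),
u = (u' + v)/(1 + u'v/c²):
u = (0.861 + 0.934) / (1 + 0.861·0.934) = 1.7950/1.8042 = 0.9949

0.995c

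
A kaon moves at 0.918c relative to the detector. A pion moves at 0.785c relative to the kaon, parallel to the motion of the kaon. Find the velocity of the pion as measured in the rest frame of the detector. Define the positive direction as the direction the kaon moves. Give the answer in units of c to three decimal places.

With v = 0.918 and u' = 0.785 (in units of c),
u = (u' + v)/(1 + u'v/c²):
u = (0.785 + 0.918) / (1 + 0.785·0.918) = 1.7030/1.7206 = 0.9898
(Galilean addition would give +1.703c, exceeding c.)

0.990c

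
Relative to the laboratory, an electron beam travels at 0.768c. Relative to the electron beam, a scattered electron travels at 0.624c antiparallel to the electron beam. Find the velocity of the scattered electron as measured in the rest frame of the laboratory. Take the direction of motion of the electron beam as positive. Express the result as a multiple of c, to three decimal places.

+0.277c

With v = 0.768 and u' = -0.624 (in units of c),
u = (u' + v)/(1 + u'v/c²):
u = (-0.624 + 0.768) / (1 + (-0.624)·0.768) = 0.1440/0.5208 = 0.2765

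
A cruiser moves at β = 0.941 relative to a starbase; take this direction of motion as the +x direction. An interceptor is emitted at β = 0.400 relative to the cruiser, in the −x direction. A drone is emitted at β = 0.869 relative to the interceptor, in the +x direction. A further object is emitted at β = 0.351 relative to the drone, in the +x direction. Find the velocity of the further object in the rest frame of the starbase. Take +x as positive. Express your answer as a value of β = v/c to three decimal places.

Apply u = (u' + v)/(1 + u'v/c²) successively, working outward toward the starbase.
Start: velocity of the cruiser relative to the starbase = 0.9410c.
Compose with the interceptor (u' = -0.400 in the cruiser frame): u_1 = (-0.400 + 0.941) / (1 + (-0.400)·0.941) = 0.5410/0.6236 = 0.8675.
Compose with the drone (u' = 0.869 in the interceptor frame): u_2 = (0.869 + 0.868) / (1 + 0.869·0.868) = 1.7365/1.7539 = 0.9901.
Compose with the further object (u' = 0.351 in the drone frame): u_3 = (0.351 + 0.990) / (1 + 0.351·0.990) = 1.3411/1.3475 = 0.9952.

β = +0.995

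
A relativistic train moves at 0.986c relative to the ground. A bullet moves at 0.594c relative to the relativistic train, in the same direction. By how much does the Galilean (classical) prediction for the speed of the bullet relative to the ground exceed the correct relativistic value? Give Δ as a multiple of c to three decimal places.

Δ = 0.584c

Galilean: u_cl = 0.594 + 0.986 = 1.5800.
Relativistic: u_rel = (0.594 + 0.986) / (1 + 0.594·0.986) = 1.5800/1.5857 = 0.9964.
Δ = 1.5800 − 0.9964 = 0.5836.
(The classical prediction exceeds c; the relativistic result does not.)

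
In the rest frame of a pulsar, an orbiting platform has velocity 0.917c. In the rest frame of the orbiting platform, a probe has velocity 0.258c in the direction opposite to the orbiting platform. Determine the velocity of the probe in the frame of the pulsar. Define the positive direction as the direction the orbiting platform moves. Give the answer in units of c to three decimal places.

+0.863c

With v = 0.917 and u' = -0.258 (in units of c),
u = (u' + v)/(1 + u'v/c²):
u = (-0.258 + 0.917) / (1 + (-0.258)·0.917) = 0.6590/0.7634 = 0.8632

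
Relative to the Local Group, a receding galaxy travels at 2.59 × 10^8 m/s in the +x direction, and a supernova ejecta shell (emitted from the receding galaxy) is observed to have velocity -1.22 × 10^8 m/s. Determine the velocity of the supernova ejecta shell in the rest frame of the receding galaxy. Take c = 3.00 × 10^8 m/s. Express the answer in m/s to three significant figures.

-2.82 × 10^8 m/s

v = 0.863c, u = -0.407c.
Invert the composition law: u' = (u − v)/(1 − uv/c²).
u' = (-0.407 − 0.863) / (1 − (-0.407)(0.863)) = -1.2700/1.3511 = -0.9400.
u' = -0.9400 × 3.00 × 10^8 m/s.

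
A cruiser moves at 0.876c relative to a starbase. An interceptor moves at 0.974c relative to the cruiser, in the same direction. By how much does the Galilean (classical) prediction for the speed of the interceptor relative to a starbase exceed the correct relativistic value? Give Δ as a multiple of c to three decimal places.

Galilean: u_cl = 0.974 + 0.876 = 1.8500.
Relativistic: u_rel = (0.974 + 0.876) / (1 + 0.974·0.876) = 1.8500/1.8532 = 0.9983.
Δ = 1.8500 − 0.9983 = 0.8517.
(The classical prediction exceeds c; the relativistic result does not.)

Δ = 0.852c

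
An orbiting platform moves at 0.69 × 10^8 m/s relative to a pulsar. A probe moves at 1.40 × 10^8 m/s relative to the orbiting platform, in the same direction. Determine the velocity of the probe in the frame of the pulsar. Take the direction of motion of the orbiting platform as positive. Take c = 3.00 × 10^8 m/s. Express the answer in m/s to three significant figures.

In units of c (dividing by 3.00 × 10^8 m/s): v = 0.230, u' = 0.467.
u = (u' + v)/(1 + u'v/c²):
u = (0.467 + 0.230) / (1 + 0.467·0.230) = 0.6967/1.1073 = 0.6291
(Galilean addition would give +0.697c.)
Converting back: u = 0.6291 × 3.00 × 10^8 m/s.

1.89 × 10^8 m/s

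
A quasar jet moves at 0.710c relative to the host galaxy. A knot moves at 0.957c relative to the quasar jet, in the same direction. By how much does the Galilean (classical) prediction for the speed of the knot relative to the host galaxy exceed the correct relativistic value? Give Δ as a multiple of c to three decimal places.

Δ = 0.674c

Galilean: u_cl = 0.957 + 0.710 = 1.6670.
Relativistic: u_rel = (0.957 + 0.710) / (1 + 0.957·0.710) = 1.6670/1.6795 = 0.9926.
Δ = 1.6670 − 0.9926 = 0.6744.
(The classical prediction exceeds c; the relativistic result does not.)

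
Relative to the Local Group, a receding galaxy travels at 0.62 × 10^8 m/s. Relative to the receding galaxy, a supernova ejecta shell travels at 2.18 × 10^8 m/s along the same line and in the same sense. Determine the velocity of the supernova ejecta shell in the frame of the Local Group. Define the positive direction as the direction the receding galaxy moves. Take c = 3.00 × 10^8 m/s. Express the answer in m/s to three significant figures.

In units of c (dividing by 3.00 × 10^8 m/s): v = 0.207, u' = 0.727.
u = (u' + v)/(1 + u'v/c²):
u = (0.727 + 0.207) / (1 + 0.727·0.207) = 0.9333/1.1502 = 0.8115
Converting back: u = 0.8115 × 3.00 × 10^8 m/s.

2.43 × 10^8 m/s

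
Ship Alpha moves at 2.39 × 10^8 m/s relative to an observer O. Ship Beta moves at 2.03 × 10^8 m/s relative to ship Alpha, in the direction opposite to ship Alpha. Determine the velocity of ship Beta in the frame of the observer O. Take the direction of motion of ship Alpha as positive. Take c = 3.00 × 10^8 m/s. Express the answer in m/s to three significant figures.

In units of c (dividing by 3.00 × 10^8 m/s): v = 0.797, u' = -0.677.
u = (u' + v)/(1 + u'v/c²):
u = (-0.677 + 0.797) / (1 + (-0.677)·0.797) = 0.1200/0.4609 = 0.2603
(Galilean addition would give +0.120c.)
Converting back: u = 0.2603 × 3.00 × 10^8 m/s.

+7.81 × 10^7 m/s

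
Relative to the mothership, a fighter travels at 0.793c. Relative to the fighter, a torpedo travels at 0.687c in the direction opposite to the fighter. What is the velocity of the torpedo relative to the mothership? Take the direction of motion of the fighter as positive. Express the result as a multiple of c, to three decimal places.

+0.233c

With v = 0.793 and u' = -0.687 (in units of c),
u = (u' + v)/(1 + u'v/c²):
u = (-0.687 + 0.793) / (1 + (-0.687)·0.793) = 0.1060/0.4552 = 0.2329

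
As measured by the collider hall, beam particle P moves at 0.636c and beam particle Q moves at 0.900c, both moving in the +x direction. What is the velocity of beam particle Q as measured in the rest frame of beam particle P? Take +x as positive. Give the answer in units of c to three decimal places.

β_A = 0.636, β_B = 0.900.
Transform to A's frame with the inverse velocity-addition law: u' = (u − v)/(1 − uv/c²), taking u = β_B and v = β_A.
u' = (0.900 − 0.636) / (1 − (0.636)(0.900)) = 0.2640/0.4276 = 0.6174.

+0.617c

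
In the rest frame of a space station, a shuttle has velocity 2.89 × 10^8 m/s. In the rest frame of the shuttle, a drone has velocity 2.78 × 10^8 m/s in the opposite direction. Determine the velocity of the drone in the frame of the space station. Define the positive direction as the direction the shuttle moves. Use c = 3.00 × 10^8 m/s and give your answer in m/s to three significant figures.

In units of c (dividing by 3.00 × 10^8 m/s): v = 0.963, u' = -0.927.
u = (u' + v)/(1 + u'v/c²):
u = (-0.927 + 0.963) / (1 + (-0.927)·0.963) = 0.0367/0.1073 = 0.3417
(Galilean addition would give +0.037c.)
Converting back: u = 0.3417 × 3.00 × 10^8 m/s.

+1.03 × 10^8 m/s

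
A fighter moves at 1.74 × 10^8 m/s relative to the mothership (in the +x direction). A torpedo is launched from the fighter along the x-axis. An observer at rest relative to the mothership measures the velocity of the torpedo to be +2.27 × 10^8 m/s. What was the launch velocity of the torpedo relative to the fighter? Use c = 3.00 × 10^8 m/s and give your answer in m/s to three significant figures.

+9.45 × 10^7 m/s

v = 0.580c, u = 0.757c.
Invert the composition law: u' = (u − v)/(1 − uv/c²).
u' = (0.757 − 0.580) / (1 − (0.757)(0.580)) = 0.1767/0.5611 = 0.3148.
u' = 0.3148 × 3.00 × 10^8 m/s.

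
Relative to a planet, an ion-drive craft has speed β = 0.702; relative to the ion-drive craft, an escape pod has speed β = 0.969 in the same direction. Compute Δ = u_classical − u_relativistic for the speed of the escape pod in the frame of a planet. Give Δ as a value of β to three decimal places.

Δ = 0.676

Galilean: u_cl = 0.969 + 0.702 = 1.6710.
Relativistic: u_rel = (0.969 + 0.702) / (1 + 0.969·0.702) = 1.6710/1.6802 = 0.9945.
Δ = 1.6710 − 0.9945 = 0.6765.
(The classical prediction exceeds c; the relativistic result does not.)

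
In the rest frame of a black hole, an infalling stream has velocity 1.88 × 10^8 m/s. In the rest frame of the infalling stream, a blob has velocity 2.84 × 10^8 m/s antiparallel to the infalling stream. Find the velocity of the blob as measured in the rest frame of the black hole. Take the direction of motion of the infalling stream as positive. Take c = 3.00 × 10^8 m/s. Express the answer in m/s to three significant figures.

In units of c (dividing by 3.00 × 10^8 m/s): v = 0.627, u' = -0.947.
u = (u' + v)/(1 + u'v/c²):
u = (-0.947 + 0.627) / (1 + (-0.947)·0.627) = -0.3200/0.4068 = -0.7867
(Galilean addition would give -0.320c.)
Converting back: u = -0.7867 × 3.00 × 10^8 m/s.

-2.36 × 10^8 m/s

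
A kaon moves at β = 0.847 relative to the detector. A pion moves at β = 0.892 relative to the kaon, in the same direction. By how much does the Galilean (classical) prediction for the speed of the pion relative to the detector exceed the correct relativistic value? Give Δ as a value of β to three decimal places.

Galilean: u_cl = 0.892 + 0.847 = 1.7390.
Relativistic: u_rel = (0.892 + 0.847) / (1 + 0.892·0.847) = 1.7390/1.7555 = 0.9906.
Δ = 1.7390 − 0.9906 = 0.7484.
(The classical prediction exceeds c; the relativistic result does not.)

Δ = 0.748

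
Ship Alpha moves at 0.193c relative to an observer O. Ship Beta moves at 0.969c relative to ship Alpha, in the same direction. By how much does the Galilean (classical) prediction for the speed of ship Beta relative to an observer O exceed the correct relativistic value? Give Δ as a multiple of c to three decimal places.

Δ = 0.183c

Galilean: u_cl = 0.969 + 0.193 = 1.1620.
Relativistic: u_rel = (0.969 + 0.193) / (1 + 0.969·0.193) = 1.1620/1.1870 = 0.9789.
Δ = 1.1620 − 0.9789 = 0.1831.
(The classical prediction exceeds c; the relativistic result does not.)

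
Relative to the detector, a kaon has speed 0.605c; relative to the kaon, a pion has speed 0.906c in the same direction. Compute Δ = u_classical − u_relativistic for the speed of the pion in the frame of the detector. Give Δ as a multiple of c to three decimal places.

Galilean: u_cl = 0.906 + 0.605 = 1.5110.
Relativistic: u_rel = (0.906 + 0.605) / (1 + 0.906·0.605) = 1.5110/1.5481 = 0.9760.
Δ = 1.5110 − 0.9760 = 0.5350.
(The classical prediction exceeds c; the relativistic result does not.)

Δ = 0.535c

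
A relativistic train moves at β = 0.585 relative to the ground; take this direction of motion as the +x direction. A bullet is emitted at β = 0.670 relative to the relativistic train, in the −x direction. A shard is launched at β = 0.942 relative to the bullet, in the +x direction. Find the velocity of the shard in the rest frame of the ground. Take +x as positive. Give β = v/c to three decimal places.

Apply u = (u' + v)/(1 + u'v/c²) successively, working outward toward the ground.
Start: velocity of the relativistic train relative to the ground = 0.5850c.
Compose with the bullet (u' = -0.670 in the relativistic train frame): u_1 = (-0.670 + 0.585) / (1 + (-0.670)·0.585) = -0.0850/0.6080 = -0.1398.
Compose with the shard (u' = 0.942 in the bullet frame): u_2 = (0.942 + (-0.140)) / (1 + 0.942·(-0.140)) = 0.8022/0.8683 = 0.9239.

β = +0.924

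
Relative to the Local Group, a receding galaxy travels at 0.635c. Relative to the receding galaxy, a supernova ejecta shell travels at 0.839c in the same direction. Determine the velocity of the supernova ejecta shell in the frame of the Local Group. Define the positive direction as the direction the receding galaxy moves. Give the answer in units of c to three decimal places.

0.962c

With v = 0.635 and u' = 0.839 (in units of c),
u = (u' + v)/(1 + u'v/c²):
u = (0.839 + 0.635) / (1 + 0.839·0.635) = 1.4740/1.5328 = 0.9617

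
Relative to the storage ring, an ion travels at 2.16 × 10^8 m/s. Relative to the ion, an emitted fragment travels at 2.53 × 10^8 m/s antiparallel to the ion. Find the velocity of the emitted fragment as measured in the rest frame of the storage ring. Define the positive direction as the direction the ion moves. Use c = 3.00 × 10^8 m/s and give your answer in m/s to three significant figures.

In units of c (dividing by 3.00 × 10^8 m/s): v = 0.720, u' = -0.843.
u = (u' + v)/(1 + u'v/c²):
u = (-0.843 + 0.720) / (1 + (-0.843)·0.720) = -0.1233/0.3928 = -0.3140
Converting back: u = -0.3140 × 3.00 × 10^8 m/s.

-9.42 × 10^7 m/s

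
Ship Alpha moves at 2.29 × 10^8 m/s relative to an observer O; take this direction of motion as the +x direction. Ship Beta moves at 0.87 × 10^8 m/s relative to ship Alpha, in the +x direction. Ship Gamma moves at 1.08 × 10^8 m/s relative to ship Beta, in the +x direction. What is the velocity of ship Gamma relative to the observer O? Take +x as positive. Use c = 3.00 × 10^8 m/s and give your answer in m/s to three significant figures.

2.80 × 10^8 m/s

Apply u = (u' + v)/(1 + u'v/c²) successively, working outward toward the observer O.
(Dividing each given speed by c = 3.00 × 10^8 m/s to work in units of c.)
Start: velocity of ship Alpha relative to the observer O = 0.7633c.
Compose with ship Beta (u' = 0.290 in ship Alpha frame): u_1 = (0.290 + 0.763) / (1 + 0.290·0.763) = 1.0533/1.2214 = 0.8624.
Compose with ship Gamma (u' = 0.360 in ship Beta frame): u_2 = (0.360 + 0.862) / (1 + 0.360·0.862) = 1.2224/1.3105 = 0.9328.
So u = 0.9328 × 3.00 × 10^8 m/s.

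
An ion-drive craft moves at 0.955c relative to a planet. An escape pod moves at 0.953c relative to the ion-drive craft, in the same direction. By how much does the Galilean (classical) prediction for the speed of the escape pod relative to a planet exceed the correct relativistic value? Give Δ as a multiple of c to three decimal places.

Δ = 0.909c

Galilean: u_cl = 0.953 + 0.955 = 1.9080.
Relativistic: u_rel = (0.953 + 0.955) / (1 + 0.953·0.955) = 1.9080/1.9101 = 0.9989.
Δ = 1.9080 − 0.9989 = 0.9091.
(The classical prediction exceeds c; the relativistic result does not.)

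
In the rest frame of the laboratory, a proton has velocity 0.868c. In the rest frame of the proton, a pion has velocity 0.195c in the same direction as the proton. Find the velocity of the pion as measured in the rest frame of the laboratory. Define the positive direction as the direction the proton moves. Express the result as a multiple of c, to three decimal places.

0.909c

With v = 0.868 and u' = 0.195 (in units of c),
u = (u' + v)/(1 + u'v/c²):
u = (0.195 + 0.868) / (1 + 0.195·0.868) = 1.0630/1.1693 = 0.9091
(Galilean addition would give +1.063c, exceeding c.)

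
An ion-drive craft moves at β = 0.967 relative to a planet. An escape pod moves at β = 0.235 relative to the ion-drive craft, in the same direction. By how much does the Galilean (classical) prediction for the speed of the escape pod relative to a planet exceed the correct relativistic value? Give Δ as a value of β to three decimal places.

Galilean: u_cl = 0.235 + 0.967 = 1.2020.
Relativistic: u_rel = (0.235 + 0.967) / (1 + 0.235·0.967) = 1.2020/1.2272 = 0.9794.
Δ = 1.2020 − 0.9794 = 0.2226.
(The classical prediction exceeds c; the relativistic result does not.)

Δ = 0.223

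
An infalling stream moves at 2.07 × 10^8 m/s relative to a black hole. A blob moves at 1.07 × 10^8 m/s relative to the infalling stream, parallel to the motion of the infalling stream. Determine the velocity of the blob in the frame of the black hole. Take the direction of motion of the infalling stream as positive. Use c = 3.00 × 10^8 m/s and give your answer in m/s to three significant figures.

2.52 × 10^8 m/s

In units of c (dividing by 3.00 × 10^8 m/s): v = 0.690, u' = 0.357.
u = (u' + v)/(1 + u'v/c²):
u = (0.357 + 0.690) / (1 + 0.357·0.690) = 1.0467/1.2461 = 0.8400
Converting back: u = 0.8400 × 3.00 × 10^8 m/s.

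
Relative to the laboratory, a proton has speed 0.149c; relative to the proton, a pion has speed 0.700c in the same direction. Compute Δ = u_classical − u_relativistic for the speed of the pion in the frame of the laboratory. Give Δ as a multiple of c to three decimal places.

Δ = 0.080c

Galilean: u_cl = 0.700 + 0.149 = 0.8490.
Relativistic: u_rel = (0.700 + 0.149) / (1 + 0.700·0.149) = 0.8490/1.1043 = 0.7688.
Δ = 0.8490 − 0.7688 = 0.0802.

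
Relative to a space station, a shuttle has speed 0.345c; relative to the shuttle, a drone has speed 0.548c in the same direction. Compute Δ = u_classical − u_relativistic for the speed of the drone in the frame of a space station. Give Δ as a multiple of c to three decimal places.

Galilean: u_cl = 0.548 + 0.345 = 0.8930.
Relativistic: u_rel = (0.548 + 0.345) / (1 + 0.548·0.345) = 0.8930/1.1891 = 0.7510.
Δ = 0.8930 − 0.7510 = 0.1420.

Δ = 0.142c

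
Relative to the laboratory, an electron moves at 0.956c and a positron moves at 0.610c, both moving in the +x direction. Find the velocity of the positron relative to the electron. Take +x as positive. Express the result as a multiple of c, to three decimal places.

β_A = 0.956, β_B = 0.610.
Transform to A's frame with the inverse velocity-addition law: u' = (u − v)/(1 − uv/c²), taking u = β_B and v = β_A.
u' = (0.610 − 0.956) / (1 − (0.956)(0.610)) = -0.3460/0.4168 = -0.8301.

-0.830c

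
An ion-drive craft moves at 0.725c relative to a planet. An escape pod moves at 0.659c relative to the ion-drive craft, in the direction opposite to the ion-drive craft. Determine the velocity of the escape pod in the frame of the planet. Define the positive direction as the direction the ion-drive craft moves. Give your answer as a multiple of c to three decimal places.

+0.126c

With v = 0.725 and u' = -0.659 (in units of c),
u = (u' + v)/(1 + u'v/c²):
u = (-0.659 + 0.725) / (1 + (-0.659)·0.725) = 0.0660/0.5222 = 0.1264
(Galilean addition would give +0.066c.)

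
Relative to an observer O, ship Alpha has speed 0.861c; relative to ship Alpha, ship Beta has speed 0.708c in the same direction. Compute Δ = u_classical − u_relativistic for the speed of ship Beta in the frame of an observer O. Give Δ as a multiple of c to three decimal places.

Δ = 0.594c

Galilean: u_cl = 0.708 + 0.861 = 1.5690.
Relativistic: u_rel = (0.708 + 0.861) / (1 + 0.708·0.861) = 1.5690/1.6096 = 0.9748.
Δ = 1.5690 − 0.9748 = 0.5942.
(The classical prediction exceeds c; the relativistic result does not.)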